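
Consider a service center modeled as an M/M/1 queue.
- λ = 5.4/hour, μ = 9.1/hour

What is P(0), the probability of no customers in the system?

ρ = λ/μ = 5.4/9.1 = 0.5934
P(0) = 1 - ρ = 1 - 0.5934 = 0.4066
The server is idle 40.66% of the time.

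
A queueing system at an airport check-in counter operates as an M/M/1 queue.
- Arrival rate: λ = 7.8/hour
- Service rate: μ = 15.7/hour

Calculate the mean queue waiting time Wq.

First, compute utilization: ρ = λ/μ = 7.8/15.7 = 0.4968
For M/M/1: Wq = λ/(μ(μ-λ))
Wq = 7.8/(15.7 × (15.7-7.8))
Wq = 7.8/(15.7 × 7.90)
Wq = 0.06289 hours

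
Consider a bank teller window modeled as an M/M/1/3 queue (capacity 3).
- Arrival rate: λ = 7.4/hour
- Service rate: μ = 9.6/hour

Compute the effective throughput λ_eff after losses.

ρ = λ/μ = 7.4/9.6 = 0.7708
P₀ = (1-ρ)/(1-ρ^(K+1)) = (1-0.7708)/(1-0.7708^4) = 0.22920/0.64701 = 0.3542
P_K = P₀×ρ^K = 0.3542 × 0.7708^3 = 0.3542 × 0.4580 = 0.1622
λ_eff = λ(1-P_K) = 7.4 × (1 - 0.16224) = 7.4 × 0.83776 = 6.1994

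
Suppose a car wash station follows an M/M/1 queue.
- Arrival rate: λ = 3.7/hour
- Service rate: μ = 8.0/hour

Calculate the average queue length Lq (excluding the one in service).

ρ = λ/μ = 3.7/8.0 = 0.4625
For M/M/1: Lq = λ²/(μ(μ-λ))
Lq = 13.69/(8.0 × 4.30)
Lq = 0.3980 cars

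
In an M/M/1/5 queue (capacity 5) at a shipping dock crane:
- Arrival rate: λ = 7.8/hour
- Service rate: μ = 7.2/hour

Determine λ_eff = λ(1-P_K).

ρ = λ/μ = 7.8/7.2 = 1.0833
P₀ = (1-ρ)/(1-ρ^(K+1)) = (1-1.0833)/(1-1.0833^6) = -0.08330/-0.6162 = 0.1352
P_K = P₀×ρ^K = 0.1352 × 1.0833^5 = 0.1352 × 1.4919 = 0.2017
λ_eff = λ(1-P_K) = 7.8 × (1 - 0.2017) = 7.8 × 0.7983 = 6.2267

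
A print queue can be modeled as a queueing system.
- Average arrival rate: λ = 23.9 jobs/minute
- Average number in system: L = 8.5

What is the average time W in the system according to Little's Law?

Little's Law: L = λW, so W = L/λ
W = 8.5/23.9 = 0.3556 minutes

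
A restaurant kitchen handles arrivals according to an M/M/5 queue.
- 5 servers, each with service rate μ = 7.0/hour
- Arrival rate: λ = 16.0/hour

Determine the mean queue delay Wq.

Traffic intensity: ρ = λ/(cμ) = 16.0/(5×7.0) = 0.4571
Since ρ = 0.4571 < 1, system is stable.
Offered load a = λ/μ = cρ = 16.0/7.0 = 2.2857
P₀ = [ Σₙ₌₀^4 aⁿ/n! + a^5/(5!(1-ρ)) ]⁻¹
Σ = a^0/0! + a^1/1! + a^2/2! + a^3/3! + a^4/4! = 1.0000 + 2.2857 + 2.6122 + 1.9903 + 1.1373 = 9.0255
a^5/(5!(1-ρ)) = 62.3892/(120 × 0.5429) = 0.9577
P₀ = 1/(9.0255 + 0.9577) = 0.1002
Lq = P₀·a^5·ρ / (5!(1-ρ)²) = 0.10017 × 62.3892 × 0.45714 / (120 × 0.29469) = 0.08079
Wq = Lq/λ = 0.08079/16.0 = 0.005049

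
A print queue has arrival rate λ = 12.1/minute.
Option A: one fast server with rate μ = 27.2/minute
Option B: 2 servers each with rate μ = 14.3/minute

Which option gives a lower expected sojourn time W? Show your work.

Option A: single server μ = 27.2 (M/M/1)
  ρ_A = 12.1/27.2 = 0.4449
  W_A = 1/(μ-λ) = 1/(27.2-12.1) = 1/15.10 = 0.06623

Option B: 2 servers μ = 14.3 (M/M/2)
  ρ_B = λ/(cμ) = 12.1/(2×14.3) = 0.4231
  Offered load a = λ/μ = cρ = 12.1/14.3 = 0.8462
  P₀ = [ Σₙ₌₀^1 aⁿ/n! + a^2/(2!(1-ρ)) ]⁻¹
  Σ = a^0/0! + a^1/1! = 1.0000 + 0.8462 = 1.8462
  a^2/(2!(1-ρ)) = 0.71598/(2 × 0.57692) = 0.6205
  P₀ = 1/(1.8462 + 0.6205) = 0.4054
  Lq = P₀·a^2·ρ / (2!(1-ρ)²) = 0.4054 × 0.7160 × 0.4231 / (2 × 0.3328) = 0.1845
  Wq_B = Lq/λ = 0.1845/12.1 = 0.01525
  W_B = Wq_B + 1/μ = 0.01525 + 0.06993 = 0.08518

Since W_A = 0.06623 < W_B = 0.08518, Option A (single fast server) has the shorter time in system.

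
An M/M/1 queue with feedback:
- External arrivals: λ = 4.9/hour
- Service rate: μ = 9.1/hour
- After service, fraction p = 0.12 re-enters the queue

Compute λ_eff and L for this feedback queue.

Effective arrival rate: λ_eff = λ/(1-p) = 4.9/(1-0.12) = 4.9/0.88 = 5.5682
ρ = λ_eff/μ = 5.5682/9.1 = 0.61189
L = ρ/(1-ρ) = 0.61189/(1-0.61189) = 1.5766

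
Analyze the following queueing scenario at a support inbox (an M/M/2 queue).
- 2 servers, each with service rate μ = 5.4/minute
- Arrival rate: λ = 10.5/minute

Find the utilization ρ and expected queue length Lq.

Traffic intensity: ρ = λ/(cμ) = 10.5/(2×5.4) = 0.9722
Since ρ = 0.9722 < 1, system is stable.
Offered load a = λ/μ = cρ = 10.5/5.4 = 1.9444
P₀ = [ Σₙ₌₀^1 aⁿ/n! + a^2/(2!(1-ρ)) ]⁻¹
Σ = a^0/0! + a^1/1! = 1.0000 + 1.9444 = 2.9444
a^2/(2!(1-ρ)) = 3.7808642/(2 × 0.027777778) = 68.0556
P₀ = 1/(2.9444 + 68.0556) = 0.01408
Lq = P₀·a^2·ρ / (2!(1-ρ)²) = 0.01408451 × 3.780864 × 0.9722222 / (2 × 0.0007716049) = 33.5485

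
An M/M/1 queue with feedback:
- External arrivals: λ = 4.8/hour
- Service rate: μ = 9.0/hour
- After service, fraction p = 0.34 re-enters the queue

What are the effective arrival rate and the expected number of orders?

Effective arrival rate: λ_eff = λ/(1-p) = 4.8/(1-0.34) = 4.8/0.66 = 7.2727
ρ = λ_eff/μ = 7.2727/9.0 = 0.80808
L = ρ/(1-ρ) = 0.80808/(1-0.80808) = 4.2105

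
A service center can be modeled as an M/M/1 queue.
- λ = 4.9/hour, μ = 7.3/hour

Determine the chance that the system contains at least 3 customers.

ρ = λ/μ = 4.9/7.3 = 0.6712
P(N ≥ n) = ρⁿ
P(N ≥ 3) = 0.6712^3
P(N ≥ 3) = 0.3024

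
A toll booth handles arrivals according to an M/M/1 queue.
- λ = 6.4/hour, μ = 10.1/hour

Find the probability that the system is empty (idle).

ρ = λ/μ = 6.4/10.1 = 0.6337
P(0) = 1 - ρ = 1 - 0.6337 = 0.3663
The server is idle 36.63% of the time.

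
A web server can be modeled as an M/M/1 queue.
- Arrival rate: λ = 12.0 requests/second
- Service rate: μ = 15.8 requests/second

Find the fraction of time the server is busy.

Server utilization: ρ = λ/μ
ρ = 12.0/15.8 = 0.7595
The server is busy 75.95% of the time.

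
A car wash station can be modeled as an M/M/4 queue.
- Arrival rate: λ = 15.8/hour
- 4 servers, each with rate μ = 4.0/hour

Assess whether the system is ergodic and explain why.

Stability requires ρ = λ/(cμ) < 1
ρ = 15.8/(4 × 4.0) = 15.8/16.00 = 0.9875
Since 0.9875 < 1, the system is STABLE.
The servers are busy 98.75% of the time.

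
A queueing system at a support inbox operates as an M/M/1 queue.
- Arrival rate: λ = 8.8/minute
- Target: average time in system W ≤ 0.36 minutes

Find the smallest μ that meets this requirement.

For M/M/1: W = 1/(μ-λ)
Need W ≤ 0.36, so 1/(μ-λ) ≤ 0.36
μ - λ ≥ 1/0.36 = 2.7778
μ ≥ 8.8 + 2.7778 = 11.5778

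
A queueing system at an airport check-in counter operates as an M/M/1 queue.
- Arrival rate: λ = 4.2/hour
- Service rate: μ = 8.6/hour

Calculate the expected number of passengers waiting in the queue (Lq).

ρ = λ/μ = 4.2/8.6 = 0.4884
For M/M/1: Lq = λ²/(μ(μ-λ))
Lq = 17.64/(8.6 × 4.40)
Lq = 0.4662 passengers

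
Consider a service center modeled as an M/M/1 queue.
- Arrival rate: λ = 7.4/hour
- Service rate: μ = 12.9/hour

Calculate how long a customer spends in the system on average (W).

First, compute utilization: ρ = λ/μ = 7.4/12.9 = 0.5736
For M/M/1: W = 1/(μ-λ)
W = 1/(12.9-7.4) = 1/5.50
W = 0.1818 hours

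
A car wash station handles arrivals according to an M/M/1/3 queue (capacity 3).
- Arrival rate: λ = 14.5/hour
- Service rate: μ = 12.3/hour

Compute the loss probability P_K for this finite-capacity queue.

ρ = λ/μ = 14.5/12.3 = 1.17886
P₀ = (1-ρ)/(1-ρ^(K+1)) = (1-1.17886)/(1-1.17886^4) = -0.1789/-0.9313 = 0.1921
P_K = P₀×ρ^K = 0.19205 × 1.17886^3 = 0.19205 × 1.6383 = 0.3146
Blocking probability = 31.46%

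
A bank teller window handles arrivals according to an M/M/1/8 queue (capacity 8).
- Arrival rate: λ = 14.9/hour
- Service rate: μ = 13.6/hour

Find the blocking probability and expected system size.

ρ = λ/μ = 14.9/13.6 = 1.09559
P₀ = (1-ρ)/(1-ρ^(K+1)) = (1-1.09559)/(1-1.09559^9) = -0.09559/-1.2742 = 0.07502
P_K = P₀×ρ^K = 0.07502 × 1.09559^8 = 0.07502 × 2.0758 = 0.1557
Blocking probability P_8 = 0.1557 (15.57%)
L = ρ[1 - (K+1)ρ^K + Kρ^(K+1)] / [(1-ρ)(1-ρ^(K+1))]
L = 1.09559 × (1 - 9×2.075795 + 8×2.274220) / ((1 - 1.09559) × (1 - 2.274220)) = 4.6018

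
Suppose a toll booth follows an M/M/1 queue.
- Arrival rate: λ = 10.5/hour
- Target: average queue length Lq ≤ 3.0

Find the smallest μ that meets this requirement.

For M/M/1: Lq = λ²/(μ(μ-λ))
Need Lq ≤ 3.0, i.e. μ(μ-λ) ≥ λ²/3.0
μ² - 10.5μ - 110.25/3.0 ≥ 0  →  μ² - 10.5μ - 36.7500 ≥ 0
Quadratic formula (positive root): μ = [λ + √(λ² + 4×36.7500)]/2
Discriminant: 110.25 + 4×36.7500 = 257.2500, √257.2500 = 16.0390
μ ≥ (10.5 + 16.0390)/2 = 13.2695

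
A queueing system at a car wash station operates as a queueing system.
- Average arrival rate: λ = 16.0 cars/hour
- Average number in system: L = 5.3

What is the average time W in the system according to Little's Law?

Little's Law: L = λW, so W = L/λ
W = 5.3/16.0 = 0.3312 hours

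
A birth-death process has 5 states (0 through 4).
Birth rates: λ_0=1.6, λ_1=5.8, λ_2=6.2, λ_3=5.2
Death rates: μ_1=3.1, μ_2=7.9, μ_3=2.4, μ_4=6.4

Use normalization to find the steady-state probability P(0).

Ratios P(n)/P(0) = (λ₀···λₙ₋₁)/(μ₁···μₙ):
P(1)/P(0) = (1.6)/(3.1) = 0.5161
P(2)/P(0) = (1.6×5.8)/(3.1×7.9) = 0.3789
P(3)/P(0) = (1.6×5.8×6.2)/(3.1×7.9×2.4) = 0.9789
P(4)/P(0) = (1.6×5.8×6.2×5.2)/(3.1×7.9×2.4×6.4) = 0.7954

Normalization: ∑ P(n) = 1
P(0) × (1.0000 + 0.5161 + 0.3789 + 0.9789 + 0.7954) = 1
P(0) × 3.6693 = 1
P(0) = 1/3.6693 = 0.2725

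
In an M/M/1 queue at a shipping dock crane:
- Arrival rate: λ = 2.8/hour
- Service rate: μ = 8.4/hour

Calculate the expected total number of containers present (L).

ρ = λ/μ = 2.8/8.4 = 0.3333
For M/M/1: L = λ/(μ-λ)
L = 2.8/(8.4-2.8) = 2.8/5.60
L = 0.5000 containers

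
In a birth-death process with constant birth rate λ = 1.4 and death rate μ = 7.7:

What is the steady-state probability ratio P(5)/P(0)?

For constant rates: P(n)/P(0) = (λ/μ)^n
P(5)/P(0) = (1.4/7.7)^5 = 0.18182^5 = 0.0001987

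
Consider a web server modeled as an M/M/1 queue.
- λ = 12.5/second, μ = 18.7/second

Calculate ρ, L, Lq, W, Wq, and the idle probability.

Step 1: ρ = λ/μ = 12.5/18.7 = 0.6684
Step 2: L = λ/(μ-λ) = 12.5/6.20 = 2.0161
Step 3: Lq = λ²/(μ(μ-λ)) = 156.25/(18.7×6.20) = 1.3477
Step 4: W = 1/(μ-λ) = 1/6.20 = 0.16129
Step 5: Wq = λ/(μ(μ-λ)) = 12.5/(18.7×6.20) = 0.1078
Step 6: P(0) = 1-ρ = 0.3316
Verify: L = λW = 12.5×0.16129 = 2.0161 ✔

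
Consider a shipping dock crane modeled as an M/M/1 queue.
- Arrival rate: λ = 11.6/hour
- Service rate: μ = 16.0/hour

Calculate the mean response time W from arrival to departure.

First, compute utilization: ρ = λ/μ = 11.6/16.0 = 0.7250
For M/M/1: W = 1/(μ-λ)
W = 1/(16.0-11.6) = 1/4.40
W = 0.2273 hours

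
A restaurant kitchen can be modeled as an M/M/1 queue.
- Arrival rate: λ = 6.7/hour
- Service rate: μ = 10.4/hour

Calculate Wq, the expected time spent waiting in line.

First, compute utilization: ρ = λ/μ = 6.7/10.4 = 0.6442
For M/M/1: Wq = λ/(μ(μ-λ))
Wq = 6.7/(10.4 × (10.4-6.7))
Wq = 6.7/(10.4 × 3.70)
Wq = 0.1741 hours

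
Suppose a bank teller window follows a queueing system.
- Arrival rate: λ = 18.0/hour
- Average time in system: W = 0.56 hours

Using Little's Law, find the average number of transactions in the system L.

Little's Law: L = λW
L = 18.0 × 0.56 = 10.0800 transactions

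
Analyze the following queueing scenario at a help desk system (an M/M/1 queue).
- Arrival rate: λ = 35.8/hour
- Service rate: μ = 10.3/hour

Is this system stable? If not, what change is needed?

Stability requires ρ = λ/(cμ) < 1
ρ = 35.8/(1 × 10.3) = 35.8/10.30 = 3.4757
Since 3.4757 ≥ 1, the system is UNSTABLE.
Queue grows without bound. Need μ > λ = 35.8.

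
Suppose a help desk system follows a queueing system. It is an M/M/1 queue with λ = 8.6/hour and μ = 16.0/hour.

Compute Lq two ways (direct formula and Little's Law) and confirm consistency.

Method 1 (direct): Lq = λ²/(μ(μ-λ)) = 73.96/(16.0 × 7.40) = 0.6247

Method 2 (Little's Law):
W = 1/(μ-λ) = 1/7.40 = 0.13514
Wq = W - 1/μ = 0.13514 - 0.062500 = 0.07264
Lq = λWq = 8.6 × 0.07264 = 0.6247 ✔ (matches Method 1)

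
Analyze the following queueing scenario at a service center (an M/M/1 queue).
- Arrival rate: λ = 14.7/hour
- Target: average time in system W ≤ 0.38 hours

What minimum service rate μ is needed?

For M/M/1: W = 1/(μ-λ)
Need W ≤ 0.38, so 1/(μ-λ) ≤ 0.38
μ - λ ≥ 1/0.38 = 2.6316
μ ≥ 14.7 + 2.6316 = 17.3316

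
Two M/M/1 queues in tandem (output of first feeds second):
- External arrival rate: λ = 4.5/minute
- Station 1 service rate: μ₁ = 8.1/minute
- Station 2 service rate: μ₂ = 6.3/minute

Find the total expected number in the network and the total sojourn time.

By Jackson's theorem, each station behaves as independent M/M/1.
Station 1: ρ₁ = 4.5/8.1 = 0.5556, L₁ = ρ₁/(1-ρ₁) = λ/(μ₁-λ) = 4.5/3.60 = 1.2500
Station 2: ρ₂ = 4.5/6.3 = 0.7143, L₂ = ρ₂/(1-ρ₂) = λ/(μ₂-λ) = 4.5/1.80 = 2.5000
Total: L = L₁ + L₂ = 1.2500 + 2.5000 = 3.7500
W = L/λ = 3.7500/4.5 = 0.8333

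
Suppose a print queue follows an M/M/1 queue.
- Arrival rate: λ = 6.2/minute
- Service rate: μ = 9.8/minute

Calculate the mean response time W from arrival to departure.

First, compute utilization: ρ = λ/μ = 6.2/9.8 = 0.6327
For M/M/1: W = 1/(μ-λ)
W = 1/(9.8-6.2) = 1/3.60
W = 0.2778 minutes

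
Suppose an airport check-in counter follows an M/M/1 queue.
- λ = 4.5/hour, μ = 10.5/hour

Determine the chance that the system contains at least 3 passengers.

ρ = λ/μ = 4.5/10.5 = 0.42857
P(N ≥ n) = ρⁿ
P(N ≥ 3) = 0.42857^3
P(N ≥ 3) = 0.07872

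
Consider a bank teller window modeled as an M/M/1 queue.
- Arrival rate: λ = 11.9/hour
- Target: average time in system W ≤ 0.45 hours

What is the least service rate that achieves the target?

For M/M/1: W = 1/(μ-λ)
Need W ≤ 0.45, so 1/(μ-λ) ≤ 0.45
μ - λ ≥ 1/0.45 = 2.2222
μ ≥ 11.9 + 2.2222 = 14.1222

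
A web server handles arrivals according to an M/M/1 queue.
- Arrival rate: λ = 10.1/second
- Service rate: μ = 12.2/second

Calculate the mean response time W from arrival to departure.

First, compute utilization: ρ = λ/μ = 10.1/12.2 = 0.8279
For M/M/1: W = 1/(μ-λ)
W = 1/(12.2-10.1) = 1/2.10
W = 0.4762 seconds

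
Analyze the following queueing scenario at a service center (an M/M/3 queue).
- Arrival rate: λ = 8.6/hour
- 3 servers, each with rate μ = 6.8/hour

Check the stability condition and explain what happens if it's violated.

Stability requires ρ = λ/(cμ) < 1
ρ = 8.6/(3 × 6.8) = 8.6/20.40 = 0.4216
Since 0.4216 < 1, the system is STABLE.
The servers are busy 42.16% of the time.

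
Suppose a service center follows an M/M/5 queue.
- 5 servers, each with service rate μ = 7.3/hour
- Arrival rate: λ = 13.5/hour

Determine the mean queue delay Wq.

Traffic intensity: ρ = λ/(cμ) = 13.5/(5×7.3) = 0.3699
Since ρ = 0.3699 < 1, system is stable.
Offered load a = λ/μ = cρ = 13.5/7.3 = 1.8493
P₀ = [ Σₙ₌₀^4 aⁿ/n! + a^5/(5!(1-ρ)) ]⁻¹
Σ = a^0/0! + a^1/1! + a^2/2! + a^3/3! + a^4/4! = 1.0000 + 1.8493 + 1.7100 + 1.0541 + 0.4873 = 6.1007
a^5/(5!(1-ρ)) = 21.6299/(120 × 0.63014) = 0.2860
P₀ = 1/(6.1007 + 0.2860) = 0.1566
Lq = P₀·a^5·ρ / (5!(1-ρ)²) = 0.1566 × 21.6299 × 0.3699 / (120 × 0.3971) = 0.02629
Wq = Lq/λ = 0.02629/13.5 = 0.001947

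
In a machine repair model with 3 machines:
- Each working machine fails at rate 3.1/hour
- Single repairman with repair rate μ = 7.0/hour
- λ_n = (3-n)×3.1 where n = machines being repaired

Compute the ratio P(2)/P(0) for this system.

P(2)/P(0) = ∏_{i=0}^{2-1} λ_i/μ_{i+1}
= (3-0)×3.1/7.0 × (3-1)×3.1/7.0
= 1.1767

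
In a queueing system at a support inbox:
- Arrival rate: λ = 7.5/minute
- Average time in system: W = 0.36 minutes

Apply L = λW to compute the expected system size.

Little's Law: L = λW
L = 7.5 × 0.36 = 2.7000 emails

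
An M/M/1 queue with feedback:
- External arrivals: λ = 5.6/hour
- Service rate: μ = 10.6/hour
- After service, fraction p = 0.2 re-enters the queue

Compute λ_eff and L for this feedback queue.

Effective arrival rate: λ_eff = λ/(1-p) = 5.6/(1-0.2) = 5.6/0.80 = 7.0000
ρ = λ_eff/μ = 7.0000/10.6 = 0.660377
L = ρ/(1-ρ) = 0.660377/(1-0.660377) = 1.9444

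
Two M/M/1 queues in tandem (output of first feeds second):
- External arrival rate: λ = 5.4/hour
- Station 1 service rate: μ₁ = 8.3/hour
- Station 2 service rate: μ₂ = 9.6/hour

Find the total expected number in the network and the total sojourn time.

By Jackson's theorem, each station behaves as independent M/M/1.
Station 1: ρ₁ = 5.4/8.3 = 0.6506, L₁ = ρ₁/(1-ρ₁) = λ/(μ₁-λ) = 5.4/2.90 = 1.8621
Station 2: ρ₂ = 5.4/9.6 = 0.5625, L₂ = ρ₂/(1-ρ₂) = λ/(μ₂-λ) = 5.4/4.20 = 1.2857
Total: L = L₁ + L₂ = 1.8621 + 1.2857 = 3.1478
W = L/λ = 3.1478/5.4 = 0.5829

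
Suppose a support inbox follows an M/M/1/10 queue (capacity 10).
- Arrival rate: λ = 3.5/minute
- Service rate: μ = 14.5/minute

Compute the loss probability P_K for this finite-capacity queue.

ρ = λ/μ = 3.5/14.5 = 0.24138
P₀ = (1-ρ)/(1-ρ^(K+1)) = (1-0.24138)/(1-0.24138^11) = 0.7586/1.0000 = 0.7586
P_K = P₀×ρ^K = 0.75862 × 0.24138^10 = 0.75862 × 0.00000067145 = 5.094e-07
Blocking probability = 0.00005094%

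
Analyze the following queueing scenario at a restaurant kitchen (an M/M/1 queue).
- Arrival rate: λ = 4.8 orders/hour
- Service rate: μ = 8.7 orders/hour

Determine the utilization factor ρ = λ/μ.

Server utilization: ρ = λ/μ
ρ = 4.8/8.7 = 0.5517
The server is busy 55.17% of the time.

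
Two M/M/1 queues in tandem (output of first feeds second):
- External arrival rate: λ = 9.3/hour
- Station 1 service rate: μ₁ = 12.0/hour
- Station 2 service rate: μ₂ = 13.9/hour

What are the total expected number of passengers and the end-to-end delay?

By Jackson's theorem, each station behaves as independent M/M/1.
Station 1: ρ₁ = 9.3/12.0 = 0.7750, L₁ = ρ₁/(1-ρ₁) = λ/(μ₁-λ) = 9.3/2.70 = 3.44444
Station 2: ρ₂ = 9.3/13.9 = 0.6691, L₂ = ρ₂/(1-ρ₂) = λ/(μ₂-λ) = 9.3/4.60 = 2.02174
Total: L = L₁ + L₂ = 3.44444 + 2.02174 = 5.4662
W = L/λ = 5.4662/9.3 = 0.5878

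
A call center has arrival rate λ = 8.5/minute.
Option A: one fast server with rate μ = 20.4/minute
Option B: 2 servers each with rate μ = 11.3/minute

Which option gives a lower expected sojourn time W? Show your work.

Option A: single server μ = 20.4 (M/M/1)
  ρ_A = 8.5/20.4 = 0.4167
  W_A = 1/(μ-λ) = 1/(20.4-8.5) = 1/11.90 = 0.08403

Option B: 2 servers μ = 11.3 (M/M/2)
  ρ_B = λ/(cμ) = 8.5/(2×11.3) = 0.3761
  Offered load a = λ/μ = cρ = 8.5/11.3 = 0.7522
  P₀ = [ Σₙ₌₀^1 aⁿ/n! + a^2/(2!(1-ρ)) ]⁻¹
  Σ = a^0/0! + a^1/1! = 1.0000 + 0.7522 = 1.7522
  a^2/(2!(1-ρ)) = 0.56582/(2 × 0.62389) = 0.4535
  P₀ = 1/(1.7522 + 0.4535) = 0.4534
  Lq = P₀·a^2·ρ / (2!(1-ρ)²) = 0.4534 × 0.5658 × 0.3761 / (2 × 0.3892) = 0.1239
  Wq_B = Lq/λ = 0.1239/8.5 = 0.01458
  W_B = Wq_B + 1/μ = 0.01458 + 0.08850 = 0.1031

Since W_A = 0.08403 < W_B = 0.1031, Option A (single fast server) has the shorter time in system.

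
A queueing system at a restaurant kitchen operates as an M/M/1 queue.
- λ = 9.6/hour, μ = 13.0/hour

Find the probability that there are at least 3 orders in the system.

ρ = λ/μ = 9.6/13.0 = 0.73846
P(N ≥ n) = ρⁿ
P(N ≥ 3) = 0.73846^3
P(N ≥ 3) = 0.4027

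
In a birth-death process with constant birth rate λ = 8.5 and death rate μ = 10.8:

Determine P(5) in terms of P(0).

For constant rates: P(n)/P(0) = (λ/μ)^n
P(5)/P(0) = (8.5/10.8)^5 = 0.78704^5 = 0.3020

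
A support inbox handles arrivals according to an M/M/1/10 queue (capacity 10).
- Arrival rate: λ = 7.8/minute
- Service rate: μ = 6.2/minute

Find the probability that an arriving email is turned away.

ρ = λ/μ = 7.8/6.2 = 1.25806
P₀ = (1-ρ)/(1-ρ^(K+1)) = (1-1.25806)/(1-1.25806^11) = -0.2581/-11.4944 = 0.02245
P_K = P₀×ρ^K = 0.02245 × 1.25806^10 = 0.02245 × 9.9315 = 0.2230
Blocking probability = 22.30%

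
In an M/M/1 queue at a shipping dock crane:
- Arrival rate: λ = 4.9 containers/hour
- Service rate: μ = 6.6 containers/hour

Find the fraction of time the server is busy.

Server utilization: ρ = λ/μ
ρ = 4.9/6.6 = 0.7424
The server is busy 74.24% of the time.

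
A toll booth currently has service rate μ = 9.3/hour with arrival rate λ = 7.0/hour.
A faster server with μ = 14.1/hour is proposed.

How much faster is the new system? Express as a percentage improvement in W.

System 1: ρ₁ = 7.0/9.3 = 0.7527, W₁ = 1/(9.3-7.0) = 0.434783
System 2: ρ₂ = 7.0/14.1 = 0.4965, W₂ = 1/(14.1-7.0) = 0.140845
Improvement: (W₁-W₂)/W₁ = (0.434783-0.140845)/0.434783 = 67.61%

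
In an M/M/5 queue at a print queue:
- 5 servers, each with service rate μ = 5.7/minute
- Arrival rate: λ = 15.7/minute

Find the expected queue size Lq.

Traffic intensity: ρ = λ/(cμ) = 15.7/(5×5.7) = 0.5509
Since ρ = 0.5509 < 1, system is stable.
Offered load a = λ/μ = cρ = 15.7/5.7 = 2.7544
P₀ = [ Σₙ₌₀^4 aⁿ/n! + a^5/(5!(1-ρ)) ]⁻¹
Σ = a^0/0! + a^1/1! + a^2/2! + a^3/3! + a^4/4! = 1.0000 + 2.7544 + 3.7933 + 3.4828 + 2.3982 = 13.4287
a^5/(5!(1-ρ)) = 158.5346/(120 × 0.44912) = 2.9416
P₀ = 1/(13.4287 + 2.9416) = 0.06109
Lq = P₀·a^5·ρ / (5!(1-ρ)²) = 0.06109 × 158.5346 × 0.5509 / (120 × 0.2017) = 0.2204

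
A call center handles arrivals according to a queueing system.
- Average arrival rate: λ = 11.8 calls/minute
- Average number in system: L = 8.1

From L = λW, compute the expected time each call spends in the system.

Little's Law: L = λW, so W = L/λ
W = 8.1/11.8 = 0.6864 minutes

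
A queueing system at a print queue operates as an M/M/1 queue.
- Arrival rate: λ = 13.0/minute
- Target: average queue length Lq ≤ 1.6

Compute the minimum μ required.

For M/M/1: Lq = λ²/(μ(μ-λ))
Need Lq ≤ 1.6, i.e. μ(μ-λ) ≥ λ²/1.6
μ² - 13.0μ - 169.00/1.6 ≥ 0  →  μ² - 13.0μ - 105.6250 ≥ 0
Quadratic formula (positive root): μ = [λ + √(λ² + 4×105.6250)]/2
Discriminant: 169.00 + 4×105.6250 = 591.5000, √591.5000 = 24.3208
μ ≥ (13.0 + 24.3208)/2 = 18.6604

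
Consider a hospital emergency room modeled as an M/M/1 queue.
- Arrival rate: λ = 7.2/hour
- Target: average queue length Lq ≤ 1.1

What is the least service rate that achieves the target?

For M/M/1: Lq = λ²/(μ(μ-λ))
Need Lq ≤ 1.1, i.e. μ(μ-λ) ≥ λ²/1.1
μ² - 7.2μ - 51.84/1.1 ≥ 0  →  μ² - 7.2μ - 47.12727 ≥ 0
Quadratic formula (positive root): μ = [λ + √(λ² + 4×47.12727)]/2
Discriminant: 51.84 + 4×47.12727 = 240.3491, √240.3491 = 15.5032
μ ≥ (7.2 + 15.5032)/2 = 11.3516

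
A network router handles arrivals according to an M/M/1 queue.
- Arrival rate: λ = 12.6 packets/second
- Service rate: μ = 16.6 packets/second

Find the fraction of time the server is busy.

Server utilization: ρ = λ/μ
ρ = 12.6/16.6 = 0.7590
The server is busy 75.90% of the time.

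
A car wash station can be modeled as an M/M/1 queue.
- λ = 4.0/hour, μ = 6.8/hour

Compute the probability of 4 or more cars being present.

ρ = λ/μ = 4.0/6.8 = 0.5882
P(N ≥ n) = ρⁿ
P(N ≥ 4) = 0.5882^4
P(N ≥ 4) = 0.1197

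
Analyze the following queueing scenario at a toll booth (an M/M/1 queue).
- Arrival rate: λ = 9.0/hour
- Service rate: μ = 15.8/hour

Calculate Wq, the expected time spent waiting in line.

First, compute utilization: ρ = λ/μ = 9.0/15.8 = 0.5696
For M/M/1: Wq = λ/(μ(μ-λ))
Wq = 9.0/(15.8 × (15.8-9.0))
Wq = 9.0/(15.8 × 6.80)
Wq = 0.08377 hours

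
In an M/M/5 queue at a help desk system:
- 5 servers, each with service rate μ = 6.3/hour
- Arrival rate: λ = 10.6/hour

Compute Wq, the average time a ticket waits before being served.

Traffic intensity: ρ = λ/(cμ) = 10.6/(5×6.3) = 0.3365
Since ρ = 0.3365 < 1, system is stable.
Offered load a = λ/μ = cρ = 10.6/6.3 = 1.6825
P₀ = [ Σₙ₌₀^4 aⁿ/n! + a^5/(5!(1-ρ)) ]⁻¹
Σ = a^0/0! + a^1/1! + a^2/2! + a^3/3! + a^4/4! = 1.0000 + 1.6825 + 1.4155 + 0.7939 + 0.3339 = 5.2258
a^5/(5!(1-ρ)) = 13.4842/(120 × 0.6635) = 0.1694
P₀ = 1/(5.2258 + 0.16936) = 0.1854
Lq = P₀·a^5·ρ / (5!(1-ρ)²) = 0.18535 × 13.4842 × 0.33651 / (120 × 0.44022) = 0.01592
Wq = Lq/λ = 0.01592/10.6 = 0.001502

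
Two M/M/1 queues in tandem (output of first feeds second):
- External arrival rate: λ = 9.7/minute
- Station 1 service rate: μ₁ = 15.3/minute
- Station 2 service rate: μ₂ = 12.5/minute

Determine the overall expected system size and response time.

By Jackson's theorem, each station behaves as independent M/M/1.
Station 1: ρ₁ = 9.7/15.3 = 0.6340, L₁ = ρ₁/(1-ρ₁) = λ/(μ₁-λ) = 9.7/5.60 = 1.7321
Station 2: ρ₂ = 9.7/12.5 = 0.7760, L₂ = ρ₂/(1-ρ₂) = λ/(μ₂-λ) = 9.7/2.80 = 3.4643
Total: L = L₁ + L₂ = 1.7321 + 3.4643 = 5.1964
W = L/λ = 5.1964/9.7 = 0.5357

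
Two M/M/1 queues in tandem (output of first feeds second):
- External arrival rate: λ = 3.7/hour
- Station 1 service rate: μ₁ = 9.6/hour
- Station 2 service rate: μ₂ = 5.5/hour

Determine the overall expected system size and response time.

By Jackson's theorem, each station behaves as independent M/M/1.
Station 1: ρ₁ = 3.7/9.6 = 0.3854, L₁ = ρ₁/(1-ρ₁) = λ/(μ₁-λ) = 3.7/5.90 = 0.6271186
Station 2: ρ₂ = 3.7/5.5 = 0.6727, L₂ = ρ₂/(1-ρ₂) = λ/(μ₂-λ) = 3.7/1.80 = 2.055556
Total: L = L₁ + L₂ = 0.6271186 + 2.055556 = 2.68267
W = L/λ = 2.68267/3.7 = 0.7250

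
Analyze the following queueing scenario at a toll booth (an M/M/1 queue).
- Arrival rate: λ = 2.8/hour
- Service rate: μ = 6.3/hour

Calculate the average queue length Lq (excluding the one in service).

ρ = λ/μ = 2.8/6.3 = 0.4444
For M/M/1: Lq = λ²/(μ(μ-λ))
Lq = 7.84/(6.3 × 3.50)
Lq = 0.3556 vehicles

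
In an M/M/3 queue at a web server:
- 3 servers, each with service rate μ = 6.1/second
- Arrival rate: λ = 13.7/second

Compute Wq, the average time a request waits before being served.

Traffic intensity: ρ = λ/(cμ) = 13.7/(3×6.1) = 0.7486
Since ρ = 0.7486 < 1, system is stable.
Offered load a = λ/μ = cρ = 13.7/6.1 = 2.2459
P₀ = [ Σₙ₌₀^2 aⁿ/n! + a^3/(3!(1-ρ)) ]⁻¹
Σ = a^0/0! + a^1/1! + a^2/2! = 1.0000 + 2.2459 + 2.5220 = 5.7679
a^3/(3!(1-ρ)) = 11.3285/(6 × 0.251366) = 7.5113
P₀ = 1/(5.7679 + 7.5113) = 0.07531
Lq = P₀·a^3·ρ / (3!(1-ρ)²) = 0.075306 × 11.3285 × 0.74863 / (6 × 0.063185) = 1.6846
Wq = Lq/λ = 1.6846/13.7 = 0.1230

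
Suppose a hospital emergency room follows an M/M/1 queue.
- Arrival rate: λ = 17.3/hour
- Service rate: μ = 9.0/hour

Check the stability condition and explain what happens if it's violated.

Stability requires ρ = λ/(cμ) < 1
ρ = 17.3/(1 × 9.0) = 17.3/9.00 = 1.9222
Since 1.9222 ≥ 1, the system is UNSTABLE.
Queue grows without bound. Need μ > λ = 17.3.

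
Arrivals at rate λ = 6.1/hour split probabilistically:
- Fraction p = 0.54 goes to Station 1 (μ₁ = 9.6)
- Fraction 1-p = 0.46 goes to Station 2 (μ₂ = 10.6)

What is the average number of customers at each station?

Effective rates: λ₁ = 6.1×0.54 = 3.294, λ₂ = 6.1×0.46 = 2.806
Station 1: ρ₁ = 3.294/9.6 = 0.34313, L₁ = ρ₁/(1-ρ₁) = 0.34313/(1-0.34313) = 0.5224
Station 2: ρ₂ = 2.806/10.6 = 0.2647, L₂ = ρ₂/(1-ρ₂) = 0.2647/(1-0.2647) = 0.3600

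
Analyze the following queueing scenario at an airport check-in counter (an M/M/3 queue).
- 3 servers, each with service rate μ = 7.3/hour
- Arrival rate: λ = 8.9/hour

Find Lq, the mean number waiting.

Traffic intensity: ρ = λ/(cμ) = 8.9/(3×7.3) = 0.4064
Since ρ = 0.4064 < 1, system is stable.
Offered load a = λ/μ = cρ = 8.9/7.3 = 1.2192
P₀ = [ Σₙ₌₀^2 aⁿ/n! + a^3/(3!(1-ρ)) ]⁻¹
Σ = a^0/0! + a^1/1! + a^2/2! = 1.0000 + 1.2192 + 0.7432 = 2.9624
a^3/(3!(1-ρ)) = 1.8122/(6 × 0.5936) = 0.5088
P₀ = 1/(2.9624 + 0.5088) = 0.2881
Lq = P₀·a^3·ρ / (3!(1-ρ)²) = 0.28809 × 1.8122 × 0.40639 / (6 × 0.35237) = 0.1004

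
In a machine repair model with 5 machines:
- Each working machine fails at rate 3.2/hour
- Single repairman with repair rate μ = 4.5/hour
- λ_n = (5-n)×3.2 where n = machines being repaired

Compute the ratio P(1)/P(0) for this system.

P(1)/P(0) = ∏_{i=0}^{1-1} λ_i/μ_{i+1}
= (5-0)×3.2/4.5
= 3.5556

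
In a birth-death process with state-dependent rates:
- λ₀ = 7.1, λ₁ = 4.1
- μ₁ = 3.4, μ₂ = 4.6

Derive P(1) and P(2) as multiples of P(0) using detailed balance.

Balance equations:
State 0: λ₀P₀ = μ₁P₁ → P₁ = (λ₀/μ₁)P₀ = (7.1/3.4)P₀ = 2.0882P₀
State 1: P₂ = (λ₀λ₁)/(μ₁μ₂)P₀ = (7.1×4.1)/(3.4×4.6)P₀ = 1.8613P₀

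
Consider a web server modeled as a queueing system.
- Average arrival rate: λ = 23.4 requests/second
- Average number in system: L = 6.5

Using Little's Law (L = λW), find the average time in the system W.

Little's Law: L = λW, so W = L/λ
W = 6.5/23.4 = 0.2778 seconds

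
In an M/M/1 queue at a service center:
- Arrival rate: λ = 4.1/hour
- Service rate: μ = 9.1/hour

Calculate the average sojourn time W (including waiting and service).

First, compute utilization: ρ = λ/μ = 4.1/9.1 = 0.4505
For M/M/1: W = 1/(μ-λ)
W = 1/(9.1-4.1) = 1/5.00
W = 0.2000 hours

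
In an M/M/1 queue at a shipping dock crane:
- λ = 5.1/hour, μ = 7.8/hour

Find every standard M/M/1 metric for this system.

Step 1: ρ = λ/μ = 5.1/7.8 = 0.6538
Step 2: L = λ/(μ-λ) = 5.1/2.70 = 1.8889
Step 3: Lq = λ²/(μ(μ-λ)) = 26.01/(7.8×2.70) = 1.2350
Step 4: W = 1/(μ-λ) = 1/2.70 = 0.37037
Step 5: Wq = λ/(μ(μ-λ)) = 5.1/(7.8×2.70) = 0.2422
Step 6: P(0) = 1-ρ = 0.3462
Verify: L = λW = 5.1×0.37037 = 1.8889 ✔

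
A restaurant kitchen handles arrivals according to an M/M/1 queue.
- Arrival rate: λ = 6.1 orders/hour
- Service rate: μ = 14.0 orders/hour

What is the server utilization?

Server utilization: ρ = λ/μ
ρ = 6.1/14.0 = 0.4357
The server is busy 43.57% of the time.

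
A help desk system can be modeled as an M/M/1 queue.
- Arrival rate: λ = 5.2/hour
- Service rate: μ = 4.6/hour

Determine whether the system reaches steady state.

Stability requires ρ = λ/(cμ) < 1
ρ = 5.2/(1 × 4.6) = 5.2/4.60 = 1.1304
Since 1.1304 ≥ 1, the system is UNSTABLE.
Queue grows without bound. Need μ > λ = 5.2.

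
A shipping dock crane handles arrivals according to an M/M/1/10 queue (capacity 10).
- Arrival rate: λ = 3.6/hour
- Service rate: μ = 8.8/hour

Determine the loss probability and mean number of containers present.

ρ = λ/μ = 3.6/8.8 = 0.40909
P₀ = (1-ρ)/(1-ρ^(K+1)) = (1-0.40909)/(1-0.40909^11) = 0.59091/0.99995 = 0.5909
P_K = P₀×ρ^K = 0.59094 × 0.40909^10 = 0.59094 × 0.00013128 = 0.00007758
Blocking probability P_10 = 0.00007758 (0.007758%)
L = ρ[1 - (K+1)ρ^K + Kρ^(K+1)] / [(1-ρ)(1-ρ^(K+1))]
L = 0.40909 × (1 - 11×0.0001313 + 10×0.00005370) / ((1 - 0.40909) × (1 - 0.00005370)) = 0.6917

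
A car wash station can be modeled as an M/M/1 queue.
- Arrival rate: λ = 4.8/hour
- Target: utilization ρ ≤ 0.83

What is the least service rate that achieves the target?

ρ = λ/μ, so μ = λ/ρ
μ ≥ 4.8/0.83 = 5.7831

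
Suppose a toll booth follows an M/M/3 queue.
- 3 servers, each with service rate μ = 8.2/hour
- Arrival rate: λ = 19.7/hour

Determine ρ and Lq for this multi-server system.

Traffic intensity: ρ = λ/(cμ) = 19.7/(3×8.2) = 0.8008
Since ρ = 0.8008 < 1, system is stable.
Offered load a = λ/μ = cρ = 19.7/8.2 = 2.4024
P₀ = [ Σₙ₌₀^2 aⁿ/n! + a^3/(3!(1-ρ)) ]⁻¹
Σ = a^0/0! + a^1/1! + a^2/2! = 1.0000 + 2.4024 + 2.8859 = 6.2883
a^3/(3!(1-ρ)) = 13.8662/(6 × 0.199187) = 11.6023
P₀ = 1/(6.2883 + 11.6023) = 0.05590
Lq = P₀·a^3·ρ / (3!(1-ρ)²) = 0.055895 × 13.8662 × 0.80081 / (6 × 0.039675) = 2.6073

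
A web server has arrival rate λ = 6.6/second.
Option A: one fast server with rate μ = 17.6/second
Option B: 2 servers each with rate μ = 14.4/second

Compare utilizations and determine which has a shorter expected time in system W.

Option A: single server μ = 17.6 (M/M/1)
  ρ_A = 6.6/17.6 = 0.3750
  W_A = 1/(μ-λ) = 1/(17.6-6.6) = 1/11.00 = 0.09091

Option B: 2 servers μ = 14.4 (M/M/2)
  ρ_B = λ/(cμ) = 6.6/(2×14.4) = 0.2292
  Offered load a = λ/μ = cρ = 6.6/14.4 = 0.4583
  P₀ = [ Σₙ₌₀^1 aⁿ/n! + a^2/(2!(1-ρ)) ]⁻¹
  Σ = a^0/0! + a^1/1! = 1.0000 + 0.4583 = 1.4583
  a^2/(2!(1-ρ)) = 0.2101/(2 × 0.7708) = 0.1363
  P₀ = 1/(1.4583 + 0.1363) = 0.6271
  Lq = P₀·a^2·ρ / (2!(1-ρ)²) = 0.627119 × 0.210069 × 0.229167 / (2 × 0.594184) = 0.02540
  Wq_B = Lq/λ = 0.025405/6.6 = 0.003849
  W_B = Wq_B + 1/μ = 0.003849 + 0.06944 = 0.07329

Since W_B = 0.07329 < W_A = 0.09091, Option B (multiple servers) has the shorter time in system.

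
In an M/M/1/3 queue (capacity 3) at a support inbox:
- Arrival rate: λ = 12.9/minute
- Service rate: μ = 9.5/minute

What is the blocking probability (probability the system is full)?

ρ = λ/μ = 12.9/9.5 = 1.3579
P₀ = (1-ρ)/(1-ρ^(K+1)) = (1-1.3579)/(1-1.3579^4) = -0.3579/-2.3999 = 0.1491
P_K = P₀×ρ^K = 0.14913 × 1.3579^3 = 0.14913 × 2.5038 = 0.3734
Blocking probability = 37.34%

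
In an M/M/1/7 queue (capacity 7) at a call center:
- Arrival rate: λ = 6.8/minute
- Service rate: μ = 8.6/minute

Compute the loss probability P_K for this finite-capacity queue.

ρ = λ/μ = 6.8/8.6 = 0.7907
P₀ = (1-ρ)/(1-ρ^(K+1)) = (1-0.7907)/(1-0.7907^8) = 0.2093/0.8472 = 0.2470
P_K = P₀×ρ^K = 0.24705 × 0.7907^7 = 0.24705 × 0.19323 = 0.04774
Blocking probability = 4.77%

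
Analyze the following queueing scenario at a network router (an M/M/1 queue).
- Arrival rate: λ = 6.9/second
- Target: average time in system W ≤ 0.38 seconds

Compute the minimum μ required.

For M/M/1: W = 1/(μ-λ)
Need W ≤ 0.38, so 1/(μ-λ) ≤ 0.38
μ - λ ≥ 1/0.38 = 2.6316
μ ≥ 6.9 + 2.6316 = 9.5316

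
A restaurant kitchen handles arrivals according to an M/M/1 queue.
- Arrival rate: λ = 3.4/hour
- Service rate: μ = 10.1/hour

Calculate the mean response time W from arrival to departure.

First, compute utilization: ρ = λ/μ = 3.4/10.1 = 0.3366
For M/M/1: W = 1/(μ-λ)
W = 1/(10.1-3.4) = 1/6.70
W = 0.1493 hours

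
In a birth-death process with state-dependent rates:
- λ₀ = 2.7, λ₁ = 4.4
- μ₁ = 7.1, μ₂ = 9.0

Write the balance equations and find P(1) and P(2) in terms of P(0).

Balance equations:
State 0: λ₀P₀ = μ₁P₁ → P₁ = (λ₀/μ₁)P₀ = (2.7/7.1)P₀ = 0.3803P₀
State 1: P₂ = (λ₀λ₁)/(μ₁μ₂)P₀ = (2.7×4.4)/(7.1×9.0)P₀ = 0.1859P₀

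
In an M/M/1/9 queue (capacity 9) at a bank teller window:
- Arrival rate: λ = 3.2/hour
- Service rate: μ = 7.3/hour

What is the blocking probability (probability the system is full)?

ρ = λ/μ = 3.2/7.3 = 0.43836
P₀ = (1-ρ)/(1-ρ^(K+1)) = (1-0.43836)/(1-0.43836^10) = 0.5616/0.9997 = 0.5618
P_K = P₀×ρ^K = 0.5618 × 0.43836^9 = 0.5618 × 0.0005977 = 0.0003358
Blocking probability = 0.03358%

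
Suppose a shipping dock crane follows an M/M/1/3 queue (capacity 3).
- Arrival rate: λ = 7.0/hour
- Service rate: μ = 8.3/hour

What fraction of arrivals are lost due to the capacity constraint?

ρ = λ/μ = 7.0/8.3 = 0.8434
P₀ = (1-ρ)/(1-ρ^(K+1)) = (1-0.8434)/(1-0.8434^4) = 0.1566/0.4940 = 0.3170
P_K = P₀×ρ^K = 0.3170 × 0.8434^3 = 0.3170 × 0.5999 = 0.1902
Blocking probability = 19.02%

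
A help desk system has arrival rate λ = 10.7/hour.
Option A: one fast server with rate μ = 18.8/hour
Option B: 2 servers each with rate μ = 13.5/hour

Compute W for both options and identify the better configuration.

Option A: single server μ = 18.8 (M/M/1)
  ρ_A = 10.7/18.8 = 0.5691
  W_A = 1/(μ-λ) = 1/(18.8-10.7) = 1/8.10 = 0.1235

Option B: 2 servers μ = 13.5 (M/M/2)
  ρ_B = λ/(cμ) = 10.7/(2×13.5) = 0.3963
  Offered load a = λ/μ = cρ = 10.7/13.5 = 0.7926
  P₀ = [ Σₙ₌₀^1 aⁿ/n! + a^2/(2!(1-ρ)) ]⁻¹
  Σ = a^0/0! + a^1/1! = 1.0000 + 0.7926 = 1.7926
  a^2/(2!(1-ρ)) = 0.6282/(2 × 0.6037) = 0.5203
  P₀ = 1/(1.7926 + 0.5203) = 0.4324
  Lq = P₀·a^2·ρ / (2!(1-ρ)²) = 0.4324 × 0.6282 × 0.3963 / (2 × 0.3645) = 0.1477
  Wq_B = Lq/λ = 0.1477/10.7 = 0.01380
  W_B = Wq_B + 1/μ = 0.01380 + 0.07407 = 0.08787

Since W_B = 0.08787 < W_A = 0.1235, Option B (multiple servers) has the shorter time in system.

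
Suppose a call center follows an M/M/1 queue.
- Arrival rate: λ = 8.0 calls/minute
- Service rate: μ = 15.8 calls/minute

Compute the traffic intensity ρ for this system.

Server utilization: ρ = λ/μ
ρ = 8.0/15.8 = 0.5063
The server is busy 50.63% of the time.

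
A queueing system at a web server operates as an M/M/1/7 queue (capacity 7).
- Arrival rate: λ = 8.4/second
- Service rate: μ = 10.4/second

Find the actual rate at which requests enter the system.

ρ = λ/μ = 8.4/10.4 = 0.8077
P₀ = (1-ρ)/(1-ρ^(K+1)) = (1-0.8077)/(1-0.8077^8) = 0.1923/0.8189 = 0.2348
P_K = P₀×ρ^K = 0.234837 × 0.8077^7 = 0.234837 × 0.224259 = 0.05266
λ_eff = λ(1-P_K) = 8.4 × (1 - 0.052662) = 8.4 × 0.947338 = 7.9576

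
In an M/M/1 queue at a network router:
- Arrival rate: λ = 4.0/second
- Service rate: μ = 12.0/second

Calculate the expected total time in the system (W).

First, compute utilization: ρ = λ/μ = 4.0/12.0 = 0.3333
For M/M/1: W = 1/(μ-λ)
W = 1/(12.0-4.0) = 1/8.00
W = 0.1250 seconds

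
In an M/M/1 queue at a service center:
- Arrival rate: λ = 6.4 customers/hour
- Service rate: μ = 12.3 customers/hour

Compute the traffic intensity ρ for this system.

Server utilization: ρ = λ/μ
ρ = 6.4/12.3 = 0.5203
The server is busy 52.03% of the time.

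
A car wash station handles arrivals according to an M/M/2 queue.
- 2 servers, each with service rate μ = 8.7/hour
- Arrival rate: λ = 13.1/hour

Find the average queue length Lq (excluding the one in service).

Traffic intensity: ρ = λ/(cμ) = 13.1/(2×8.7) = 0.7529
Since ρ = 0.7529 < 1, system is stable.
Offered load a = λ/μ = cρ = 13.1/8.7 = 1.5057
P₀ = [ Σₙ₌₀^1 aⁿ/n! + a^2/(2!(1-ρ)) ]⁻¹
Σ = a^0/0! + a^1/1! = 1.0000 + 1.5057 = 2.5057
a^2/(2!(1-ρ)) = 2.2673/(2 × 0.24713) = 4.5873
P₀ = 1/(2.5057 + 4.5873) = 0.1410
Lq = P₀·a^2·ρ / (2!(1-ρ)²) = 0.14098 × 2.2673 × 0.75287 / (2 × 0.061071) = 1.9703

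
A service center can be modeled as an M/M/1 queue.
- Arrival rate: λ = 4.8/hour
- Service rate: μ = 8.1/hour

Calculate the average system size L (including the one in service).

ρ = λ/μ = 4.8/8.1 = 0.5926
For M/M/1: L = λ/(μ-λ)
L = 4.8/(8.1-4.8) = 4.8/3.30
L = 1.4545 customers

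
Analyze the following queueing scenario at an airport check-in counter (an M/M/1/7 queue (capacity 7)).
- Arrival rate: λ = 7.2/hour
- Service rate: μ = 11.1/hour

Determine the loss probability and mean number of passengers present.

ρ = λ/μ = 7.2/11.1 = 0.64865
P₀ = (1-ρ)/(1-ρ^(K+1)) = (1-0.64865)/(1-0.64865^8) = 0.35135/0.96866 = 0.3627
P_K = P₀×ρ^K = 0.3627 × 0.64865^7 = 0.3627 × 0.04831 = 0.01752
Blocking probability P_7 = 0.01752 (1.75%)
L = ρ[1 - (K+1)ρ^K + Kρ^(K+1)] / [(1-ρ)(1-ρ^(K+1))]
L = 0.64865 × (1 - 8×0.048314 + 7×0.031339) / ((1 - 0.64865) × (1 - 0.031339)) = 1.5873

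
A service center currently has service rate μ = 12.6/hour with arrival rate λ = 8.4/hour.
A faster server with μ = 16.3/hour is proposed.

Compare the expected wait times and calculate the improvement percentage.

System 1: ρ₁ = 8.4/12.6 = 0.6667, W₁ = 1/(12.6-8.4) = 0.23810
System 2: ρ₂ = 8.4/16.3 = 0.5153, W₂ = 1/(16.3-8.4) = 0.12658
Improvement: (W₁-W₂)/W₁ = (0.23810-0.12658)/0.23810 = 46.84%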